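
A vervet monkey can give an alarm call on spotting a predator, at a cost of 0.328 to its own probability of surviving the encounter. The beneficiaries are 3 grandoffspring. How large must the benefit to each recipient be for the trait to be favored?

r to a grandoffspring = 0.25 (two parent–offspring links: r = (1/2)^2 = 1/4).
Hamilton's rule with n recipients of equal r: n·r·B > C, so B > C/(n·r) = 0.328/(3·0.25) = 0.4373.

0.4373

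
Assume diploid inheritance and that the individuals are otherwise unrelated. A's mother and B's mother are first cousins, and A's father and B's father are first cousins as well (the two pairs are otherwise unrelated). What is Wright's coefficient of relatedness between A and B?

0.0625

Relatedness sums over independent paths through distinct common ancestors.
A and B are related in two ways: second cousins through their mothers (r = 1/32) and second cousins through their fathers (r = 1/32).
r = 1/32 + 1/32 = 1/16 = 0.0625.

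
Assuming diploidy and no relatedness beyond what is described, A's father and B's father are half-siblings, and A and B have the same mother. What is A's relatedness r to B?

Wright's path rule: contributions from independent ancestry routes add.
A and B are related in two ways: half first cousins through their fathers (r = 1/16) and half-sibs through their shared mother (r = 1/4).
r = 1/16 + 1/4 = 5/16 = 0.3125.

0.3125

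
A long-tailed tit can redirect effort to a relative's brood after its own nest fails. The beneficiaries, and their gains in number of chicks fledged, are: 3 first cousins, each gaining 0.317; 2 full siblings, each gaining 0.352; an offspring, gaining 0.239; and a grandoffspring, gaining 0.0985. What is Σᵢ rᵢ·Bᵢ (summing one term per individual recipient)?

r to a first cousin = 0.125 (first cousins share one grandparent pair — two paths of length 4: r = 2·(1/2)^4 = 1/8).
r to a full sibling = 1/2 (full sibs share both parents — two paths of length 2: r = 2·(1/2)^2 = 1/2).
r to an offspring = 0.5 (one parent–offspring link: r = (1/2)^1 = 1/2).
r to a grandoffspring = 0.25 (two parent–offspring links: r = (1/2)^2 = 1/4).
Summing one r·B term per recipient: 3·0.125·0.317 + 2·0.5·0.352 + 1·0.5·0.239 + 1·0.25·0.0985 = 0.615.

0.615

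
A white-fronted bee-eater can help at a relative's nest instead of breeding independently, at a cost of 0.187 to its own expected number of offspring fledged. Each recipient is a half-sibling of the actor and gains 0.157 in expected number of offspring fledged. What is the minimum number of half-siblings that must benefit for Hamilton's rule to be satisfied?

5

r to a half-sibling = 1/4 (half-sibs share one parent — one path of length 2: r = (1/2)^2 = 1/4).
Hamilton's rule: n·r·B > C  ⇒  n > C/(r·B) = 0.187/(0.25·0.157) = 4.764.
The smallest integer exceeding 4.764 is 5.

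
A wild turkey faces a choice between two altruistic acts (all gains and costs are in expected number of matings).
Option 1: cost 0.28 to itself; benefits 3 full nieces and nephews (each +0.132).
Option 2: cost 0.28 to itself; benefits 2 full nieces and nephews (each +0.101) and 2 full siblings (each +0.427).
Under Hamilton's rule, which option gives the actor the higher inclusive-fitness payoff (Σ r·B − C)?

Option 1: r to a full niece or nephew = 0.25.
Option 1: Σ r·B − C = (3·0.25·0.132) − 0.28 = -0.181.
Option 2: r to a full niece or nephew = 0.25.
Option 2: r to a full sibling = 0.5.
Option 2: Σ r·B − C = (2·0.25·0.101 + 2·0.5·0.427) − 0.28 = 0.1975.
Option 2 has the higher net inclusive-fitness payoff.

Option 2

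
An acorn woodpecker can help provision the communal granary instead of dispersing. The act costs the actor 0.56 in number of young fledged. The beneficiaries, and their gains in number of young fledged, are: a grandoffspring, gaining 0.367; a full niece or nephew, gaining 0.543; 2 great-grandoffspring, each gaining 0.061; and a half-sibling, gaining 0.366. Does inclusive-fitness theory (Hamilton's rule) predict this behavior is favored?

Hamilton's rule: the trait is favored when the sum of r·B over every recipient exceeds the actor's cost C.
r to a grandoffspring = 1/4 (two parent–offspring links: r = (1/2)^2 = 1/4).
r to a full niece or nephew = 1/4 (full aunt/uncle↔niece/nephew: two paths of length 3 through the shared grandparent pair: r = 2·(1/2)^3 = 1/4).
r to a great-grandoffspring = 1/8 (three parent–offspring links: r = (1/2)^3 = 1/8).
r to a half-sibling = 1/4 (half-sibs share one parent — one path of length 2: r = (1/2)^2 = 1/4).
Summing one r·B term per recipient: 1·0.25·0.367 + 1·0.25·0.543 + 2·0.125·0.061 + 1·0.25·0.366 = 0.33425.
0.33425 < 0.56: the indirect benefit is less than the cost.

No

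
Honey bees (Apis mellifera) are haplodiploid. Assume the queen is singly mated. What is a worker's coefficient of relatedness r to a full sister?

0.75

Haplodiploid full sisters inherit their father's entire haploid genome identically (contributing 1/2) and on average half of their mother's contribution (1/2 · 1/2 = 1/4); r = 1/2 + 1/4 = 3/4.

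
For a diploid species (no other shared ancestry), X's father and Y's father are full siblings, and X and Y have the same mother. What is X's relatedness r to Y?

0.375

Relatedness sums over independent paths through distinct common ancestors.
X and Y are related in two ways: first cousins through their fathers (r = 1/8) and half-sibs through their shared mother (r = 1/4).
r = 1/8 + 1/4 = 0.375.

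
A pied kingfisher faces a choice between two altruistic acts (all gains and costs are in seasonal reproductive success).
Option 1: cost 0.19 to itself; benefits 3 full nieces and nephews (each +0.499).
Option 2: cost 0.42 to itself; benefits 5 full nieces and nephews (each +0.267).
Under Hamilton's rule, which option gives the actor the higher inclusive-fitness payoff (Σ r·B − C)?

Option 1

Option 1: r to a full niece or nephew = 0.25.
Option 1: Σ r·B − C = (3·0.25·0.499) − 0.19 = 0.18425.
Option 2: r to a full niece or nephew = 0.25.
Option 2: Σ r·B − C = (5·0.25·0.267) − 0.42 = -0.08625.
Option 1 has the higher net inclusive-fitness payoff.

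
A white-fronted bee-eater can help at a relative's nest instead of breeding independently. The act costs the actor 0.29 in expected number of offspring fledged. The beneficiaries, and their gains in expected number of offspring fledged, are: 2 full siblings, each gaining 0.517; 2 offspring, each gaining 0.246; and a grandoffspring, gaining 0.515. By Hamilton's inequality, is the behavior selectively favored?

Hamilton's rule: the trait is favored when the sum of r·B over every recipient exceeds the actor's cost C.
r to a full sibling = 1/2 (full sibs share both parents — two paths of length 2: r = 2·(1/2)^2 = 1/2).
r to an offspring = 0.5 (one parent–offspring link: r = (1/2)^1 = 1/2).
r to a grandoffspring = 0.25 (two parent–offspring links: r = (1/2)^2 = 1/4).
Summing one r·B term per recipient: 2·0.5·0.517 + 2·0.5·0.246 + 1·0.25·0.515 = 0.89175.
0.89175 > 0.29: the indirect benefit exceeds the cost.

Yes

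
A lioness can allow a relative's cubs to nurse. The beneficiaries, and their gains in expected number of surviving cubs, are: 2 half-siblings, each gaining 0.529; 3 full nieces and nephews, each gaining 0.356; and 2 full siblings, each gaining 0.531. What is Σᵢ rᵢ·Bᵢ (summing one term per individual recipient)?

1.0625

r to a half-sibling = 0.25 (half-sibs share one parent — one path of length 2: r = (1/2)^2 = 1/4).
r to a full niece or nephew = 1/4 (full aunt/uncle↔niece/nephew: two paths of length 3 through the shared grandparent pair: r = 2·(1/2)^3 = 1/4).
r to a full sibling = 1/2 (full sibs share both parents — two paths of length 2: r = 2·(1/2)^2 = 1/2).
Summing one r·B term per recipient: 2·0.25·0.529 + 3·0.25·0.356 + 2·0.5·0.531 = 1.0625.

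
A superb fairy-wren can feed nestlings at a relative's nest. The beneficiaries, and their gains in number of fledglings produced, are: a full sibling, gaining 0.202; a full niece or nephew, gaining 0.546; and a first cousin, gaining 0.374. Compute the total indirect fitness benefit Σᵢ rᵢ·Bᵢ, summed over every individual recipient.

0.28425

r to a full sibling = 1/2 (full sibs share both parents — two paths of length 2: r = 2·(1/2)^2 = 1/2).
r to a full niece or nephew = 0.25 (full aunt/uncle↔niece/nephew: two paths of length 3 through the shared grandparent pair: r = 2·(1/2)^3 = 1/4).
r to a first cousin = 0.125 (first cousins share one grandparent pair — two paths of length 4: r = 2·(1/2)^4 = 1/8).
Summing one r·B term per recipient: 1·0.5·0.202 + 1·0.25·0.546 + 1·0.125·0.374 = 0.28425.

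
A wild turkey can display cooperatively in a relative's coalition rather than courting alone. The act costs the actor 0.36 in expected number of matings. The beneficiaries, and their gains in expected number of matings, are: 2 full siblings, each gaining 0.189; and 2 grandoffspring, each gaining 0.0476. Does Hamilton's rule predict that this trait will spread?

Hamilton's rule: the trait is favored when the sum of r·B over every recipient exceeds the actor's cost C.
r to a full sibling = 1/2 (full sibs share both parents — two paths of length 2: r = 2·(1/2)^2 = 1/2).
r to a grandoffspring = 1/4 (two parent–offspring links: r = (1/2)^2 = 1/4).
Summing one r·B term per recipient: 2·0.5·0.189 + 2·0.25·0.0476 = 0.2128.
0.2128 < 0.36: the indirect benefit is less than the cost.

No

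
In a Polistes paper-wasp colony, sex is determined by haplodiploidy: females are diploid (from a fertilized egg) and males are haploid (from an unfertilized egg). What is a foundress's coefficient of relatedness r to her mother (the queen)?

0.5

One meiotic link between diploid queen and diploid daughter: r = 1/2.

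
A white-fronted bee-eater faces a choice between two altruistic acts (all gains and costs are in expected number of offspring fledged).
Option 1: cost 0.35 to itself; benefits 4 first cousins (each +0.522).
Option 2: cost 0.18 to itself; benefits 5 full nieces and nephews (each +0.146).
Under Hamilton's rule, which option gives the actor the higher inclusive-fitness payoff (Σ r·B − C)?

Option 1: r to a first cousin = 0.125.
Option 1: Σ r·B − C = (4·0.125·0.522) − 0.35 = -0.089.
Option 2: r to a full niece or nephew = 0.25.
Option 2: Σ r·B − C = (5·0.25·0.146) − 0.18 = 0.0025.
Option 2 has the higher net inclusive-fitness payoff.

Option 2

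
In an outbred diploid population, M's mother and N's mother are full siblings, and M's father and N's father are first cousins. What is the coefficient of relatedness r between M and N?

0.15625

With two independent routes of shared ancestry, r is the sum of the two contributions.
M and N are related in two ways: first cousins through their mothers (r = 1/8) and second cousins through their fathers (r = 1/32).
r = 1/8 + 1/32 = 0.15625.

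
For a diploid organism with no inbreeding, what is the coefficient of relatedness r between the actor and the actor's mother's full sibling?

Each parent–offspring link contributes a factor of 1/2, and independent paths through distinct common ancestors add.
Full aunt/uncle↔niece/nephew: two paths of length 3 through the shared grandparent pair: r = 2·(1/2)^3 = 1/4.

0.25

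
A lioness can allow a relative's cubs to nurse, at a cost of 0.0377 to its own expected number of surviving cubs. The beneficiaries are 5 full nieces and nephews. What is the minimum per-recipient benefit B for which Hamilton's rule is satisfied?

0.0302

r to a full niece or nephew = 0.25 (full aunt/uncle↔niece/nephew: two paths of length 3 through the shared grandparent pair: r = 2·(1/2)^3 = 1/4).
Hamilton's rule with n recipients of equal r: n·r·B > C, so B > C/(n·r) = 0.0377/(5·0.25) = 0.0302.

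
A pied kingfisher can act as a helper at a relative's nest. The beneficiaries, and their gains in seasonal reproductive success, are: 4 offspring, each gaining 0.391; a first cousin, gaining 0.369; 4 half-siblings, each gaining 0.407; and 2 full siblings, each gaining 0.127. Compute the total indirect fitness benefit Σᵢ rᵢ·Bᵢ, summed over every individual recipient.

r to an offspring = 1/2 (one parent–offspring link: r = (1/2)^1 = 1/2).
r to a first cousin = 1/8 (first cousins share one grandparent pair — two paths of length 4: r = 2·(1/2)^4 = 1/8).
r to a half-sibling = 0.25 (half-sibs share one parent — one path of length 2: r = (1/2)^2 = 1/4).
r to a full sibling = 0.5 (full sibs share both parents — two paths of length 2: r = 2·(1/2)^2 = 1/2).
Summing one r·B term per recipient: 4·0.5·0.391 + 1·0.125·0.369 + 4·0.25·0.407 + 2·0.5·0.127 = 1.362125.

1.362125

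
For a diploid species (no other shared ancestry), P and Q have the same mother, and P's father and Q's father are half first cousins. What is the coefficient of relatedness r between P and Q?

0.265625

Wright's path rule: contributions from independent ancestry routes add.
P and Q are related in two ways: half-sibs through their shared mother (r = 1/4) and half second cousins through their fathers (r = 1/64).
r = 1/4 + 1/64 = 17/64 = 0.265625.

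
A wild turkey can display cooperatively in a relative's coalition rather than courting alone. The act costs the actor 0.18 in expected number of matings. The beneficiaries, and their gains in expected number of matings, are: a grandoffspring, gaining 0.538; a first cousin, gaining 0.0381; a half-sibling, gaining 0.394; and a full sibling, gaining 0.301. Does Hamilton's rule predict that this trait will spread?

Yes

Hamilton's rule: the trait is favored when the sum of r·B over every recipient exceeds the actor's cost C.
r to a grandoffspring = 1/4 (two parent–offspring links: r = (1/2)^2 = 1/4).
r to a first cousin = 1/8 (first cousins share one grandparent pair — two paths of length 4: r = 2·(1/2)^4 = 1/8).
r to a half-sibling = 0.25 (half-sibs share one parent — one path of length 2: r = (1/2)^2 = 1/4).
r to a full sibling = 0.5 (full sibs share both parents — two paths of length 2: r = 2·(1/2)^2 = 1/2).
Summing one r·B term per recipient: 1·0.25·0.538 + 1·0.125·0.0381 + 1·0.25·0.394 + 1·0.5·0.301 = 0.3882625.
0.3882625 > 0.18: the indirect benefit exceeds the cost.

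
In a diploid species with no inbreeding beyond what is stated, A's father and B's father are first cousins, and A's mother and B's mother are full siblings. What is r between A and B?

0.15625

Independent pedigree routes through distinct common ancestors add.
A and B are related in two ways: second cousins through their fathers (r = 1/32) and first cousins through their mothers (r = 1/8).
r = 1/32 + 1/8 = 0.15625.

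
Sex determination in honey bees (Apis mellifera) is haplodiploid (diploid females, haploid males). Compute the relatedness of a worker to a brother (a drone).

0.25

Her haploid brother carries none of their father's genes and a random half of their mother's genome; that half matches the maternal half of her own genome with probability 1/2: r = 1/2 · 1/2 = 1/4.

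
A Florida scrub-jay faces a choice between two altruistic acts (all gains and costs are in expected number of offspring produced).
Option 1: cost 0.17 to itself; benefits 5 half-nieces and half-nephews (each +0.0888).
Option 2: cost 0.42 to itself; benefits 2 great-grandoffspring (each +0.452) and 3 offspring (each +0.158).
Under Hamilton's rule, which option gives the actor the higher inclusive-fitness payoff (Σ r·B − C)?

Option 2

Option 1: r to a half-niece or half-nephew = 0.125.
Option 1: Σ r·B − C = (5·0.125·0.0888) − 0.17 = -0.1145.
Option 2: r to a great-grandoffspring = 0.125.
Option 2: r to an offspring = 0.5.
Option 2: Σ r·B − C = (2·0.125·0.452 + 3·0.5·0.158) − 0.42 = -0.07.
Option 2 has the higher net inclusive-fitness payoff.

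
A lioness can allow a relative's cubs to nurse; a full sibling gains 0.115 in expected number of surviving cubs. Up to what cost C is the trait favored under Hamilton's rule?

0.0575

r to a full sibling = 1/2 (full sibs share both parents — two paths of length 2: r = 2·(1/2)^2 = 1/2).
Hamilton's rule: n·r·B > C, so the trait is favored while C < n·r·B = 1·0.5·0.115 = 0.0575.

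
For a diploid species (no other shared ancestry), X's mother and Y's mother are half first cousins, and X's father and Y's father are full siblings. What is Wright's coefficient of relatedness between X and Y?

0.140625

Independent pedigree routes through distinct common ancestors add.
X and Y are related in two ways: half second cousins through their mothers (r = 1/64) and first cousins through their fathers (r = 1/8).
r = 1/64 + 1/8 = 9/64 = 0.140625.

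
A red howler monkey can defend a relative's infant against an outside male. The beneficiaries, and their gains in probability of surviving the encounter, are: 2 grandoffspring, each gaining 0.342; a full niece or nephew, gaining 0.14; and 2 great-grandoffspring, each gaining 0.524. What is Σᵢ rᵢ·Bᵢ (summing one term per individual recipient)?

0.337

r to a grandoffspring = 0.25 (two parent–offspring links: r = (1/2)^2 = 1/4).
r to a full niece or nephew = 1/4 (full aunt/uncle↔niece/nephew: two paths of length 3 through the shared grandparent pair: r = 2·(1/2)^3 = 1/4).
r to a great-grandoffspring = 0.125 (three parent–offspring links: r = (1/2)^3 = 1/8).
Summing one r·B term per recipient: 2·0.25·0.342 + 1·0.25·0.14 + 2·0.125·0.524 = 0.337.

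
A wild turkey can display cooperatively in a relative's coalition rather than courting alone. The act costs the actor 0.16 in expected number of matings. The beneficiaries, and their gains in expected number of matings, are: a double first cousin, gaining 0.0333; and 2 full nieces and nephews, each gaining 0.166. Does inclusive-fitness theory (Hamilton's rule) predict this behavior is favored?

No

Hamilton's rule: the trait is favored when the sum of r·B over every recipient exceeds the actor's cost C.
r to a double first cousin = 0.25 (double first cousins share both grandparent pairs — four paths of length 4: r = 4·(1/2)^4 = 1/4).
r to a full niece or nephew = 0.25 (full aunt/uncle↔niece/nephew: two paths of length 3 through the shared grandparent pair: r = 2·(1/2)^3 = 1/4).
Summing one r·B term per recipient: 1·0.25·0.0333 + 2·0.25·0.166 = 0.091325.
0.091325 < 0.16: the indirect benefit is less than the cost.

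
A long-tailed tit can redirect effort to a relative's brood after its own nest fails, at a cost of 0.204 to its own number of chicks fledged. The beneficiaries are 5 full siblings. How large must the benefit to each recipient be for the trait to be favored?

0.0816

r to a full sibling = 0.5 (full sibs share both parents — two paths of length 2: r = 2·(1/2)^2 = 1/2).
Hamilton's rule with n recipients of equal r: n·r·B > C, so B > C/(n·r) = 0.204/(5·0.5) = 0.0816.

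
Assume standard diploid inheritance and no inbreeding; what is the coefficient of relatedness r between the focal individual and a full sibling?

0.5

Each parent–offspring link contributes a factor of 1/2, and independent paths through distinct common ancestors add.
Full sibs share both parents — two paths of length 2: r = 2·(1/2)^2 = 1/2.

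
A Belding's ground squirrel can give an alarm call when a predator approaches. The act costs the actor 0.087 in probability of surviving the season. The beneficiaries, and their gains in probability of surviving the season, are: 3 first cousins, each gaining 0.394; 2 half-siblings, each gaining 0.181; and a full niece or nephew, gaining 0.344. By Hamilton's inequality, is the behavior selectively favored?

Hamilton's rule: the trait is favored when the sum of r·B over every recipient exceeds the actor's cost C.
r to a first cousin = 1/8 (first cousins share one grandparent pair — two paths of length 4: r = 2·(1/2)^4 = 1/8).
r to a half-sibling = 0.25 (half-sibs share one parent — one path of length 2: r = (1/2)^2 = 1/4).
r to a full niece or nephew = 1/4 (full aunt/uncle↔niece/nephew: two paths of length 3 through the shared grandparent pair: r = 2·(1/2)^3 = 1/4).
Summing one r·B term per recipient: 3·0.125·0.394 + 2·0.25·0.181 + 1·0.25·0.344 = 0.32425.
0.32425 > 0.087: the indirect benefit exceeds the cost.

Yes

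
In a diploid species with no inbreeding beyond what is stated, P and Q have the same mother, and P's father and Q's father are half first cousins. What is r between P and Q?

Independent pedigree routes through distinct common ancestors add.
P and Q are related in two ways: half-sibs through their shared mother (r = 1/4) and half second cousins through their fathers (r = 1/64).
r = 1/4 + 1/64 = 17/64 = 0.265625.

0.265625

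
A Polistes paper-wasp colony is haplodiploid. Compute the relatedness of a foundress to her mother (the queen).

0.5

One meiotic link between diploid queen and diploid daughter: r = 1/2.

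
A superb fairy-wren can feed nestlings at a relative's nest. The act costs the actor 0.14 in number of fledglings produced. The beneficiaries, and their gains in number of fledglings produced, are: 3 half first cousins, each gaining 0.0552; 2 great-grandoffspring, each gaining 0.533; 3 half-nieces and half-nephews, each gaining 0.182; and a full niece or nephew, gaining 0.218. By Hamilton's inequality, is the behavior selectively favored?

Yes

Hamilton's rule: the trait is favored when the sum of r·B over every recipient exceeds the actor's cost C.
r to a half first cousin = 1/16 (half first cousins share one grandparent — one path of length 4: r = (1/2)^4 = 1/16).
r to a great-grandoffspring = 0.125 (three parent–offspring links: r = (1/2)^3 = 1/8).
r to a half-niece or half-nephew = 0.125 (half-aunt/uncle↔niece/nephew: one path of length 3: r = (1/2)^3 = 1/8).
r to a full niece or nephew = 0.25 (full aunt/uncle↔niece/nephew: two paths of length 3 through the shared grandparent pair: r = 2·(1/2)^3 = 1/4).
Summing one r·B term per recipient: 3·0.0625·0.0552 + 2·0.125·0.533 + 3·0.125·0.182 + 1·0.25·0.218 = 0.26635.
0.26635 > 0.14: the indirect benefit exceeds the cost.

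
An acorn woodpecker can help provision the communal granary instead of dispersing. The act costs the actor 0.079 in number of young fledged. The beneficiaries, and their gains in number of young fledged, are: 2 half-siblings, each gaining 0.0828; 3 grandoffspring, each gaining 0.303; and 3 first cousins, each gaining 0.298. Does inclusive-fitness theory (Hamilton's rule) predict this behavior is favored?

Yes

Hamilton's rule: the trait is favored when the sum of r·B over every recipient exceeds the actor's cost C.
r to a half-sibling = 0.25 (half-sibs share one parent — one path of length 2: r = (1/2)^2 = 1/4).
r to a grandoffspring = 0.25 (two parent–offspring links: r = (1/2)^2 = 1/4).
r to a first cousin = 0.125 (first cousins share one grandparent pair — two paths of length 4: r = 2·(1/2)^4 = 1/8).
Summing one r·B term per recipient: 2·0.25·0.0828 + 3·0.25·0.303 + 3·0.125·0.298 = 0.3804.
0.3804 > 0.079: the indirect benefit exceeds the cost.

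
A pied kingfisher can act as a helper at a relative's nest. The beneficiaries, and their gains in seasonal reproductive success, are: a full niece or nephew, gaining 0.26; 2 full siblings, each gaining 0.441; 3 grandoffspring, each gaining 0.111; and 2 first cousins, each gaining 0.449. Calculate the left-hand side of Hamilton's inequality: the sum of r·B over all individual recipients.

r to a full niece or nephew = 0.25 (full aunt/uncle↔niece/nephew: two paths of length 3 through the shared grandparent pair: r = 2·(1/2)^3 = 1/4).
r to a full sibling = 0.5 (full sibs share both parents — two paths of length 2: r = 2·(1/2)^2 = 1/2).
r to a grandoffspring = 0.25 (two parent–offspring links: r = (1/2)^2 = 1/4).
r to a first cousin = 0.125 (first cousins share one grandparent pair — two paths of length 4: r = 2·(1/2)^4 = 1/8).
Summing one r·B term per recipient: 1·0.25·0.26 + 2·0.5·0.441 + 3·0.25·0.111 + 2·0.125·0.449 = 0.7015.

0.7015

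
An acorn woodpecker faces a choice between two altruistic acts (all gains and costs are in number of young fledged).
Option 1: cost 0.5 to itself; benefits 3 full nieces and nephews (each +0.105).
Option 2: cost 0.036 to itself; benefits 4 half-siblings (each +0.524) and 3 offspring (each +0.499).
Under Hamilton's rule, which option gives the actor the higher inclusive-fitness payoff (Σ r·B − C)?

Option 2

Option 1: r to a full niece or nephew = 0.25.
Option 1: Σ r·B − C = (3·0.25·0.105) − 0.5 = -0.42125.
Option 2: r to a half-sibling = 0.25.
Option 2: r to an offspring = 0.5.
Option 2: Σ r·B − C = (4·0.25·0.524 + 3·0.5·0.499) − 0.036 = 1.2365.
Option 2 has the higher net inclusive-fitness payoff.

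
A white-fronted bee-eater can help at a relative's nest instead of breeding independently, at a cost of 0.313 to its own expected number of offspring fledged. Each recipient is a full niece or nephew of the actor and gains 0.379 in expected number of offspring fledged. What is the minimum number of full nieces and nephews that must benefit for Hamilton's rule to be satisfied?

4

r to a full niece or nephew = 1/4 (full aunt/uncle↔niece/nephew: two paths of length 3 through the shared grandparent pair: r = 2·(1/2)^3 = 1/4).
Hamilton's rule: n·r·B > C  ⇒  n > C/(r·B) = 0.313/(0.25·0.379) = 3.303.
The smallest integer exceeding 3.303 is 4.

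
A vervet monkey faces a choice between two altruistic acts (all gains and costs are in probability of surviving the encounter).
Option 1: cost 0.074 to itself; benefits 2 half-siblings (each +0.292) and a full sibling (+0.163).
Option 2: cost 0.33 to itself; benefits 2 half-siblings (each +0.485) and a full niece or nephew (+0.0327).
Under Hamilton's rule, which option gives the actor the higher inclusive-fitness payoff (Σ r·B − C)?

Option 1

Option 1: r to a half-sibling = 0.25.
Option 1: r to a full sibling = 0.5.
Option 1: Σ r·B − C = (2·0.25·0.292 + 1·0.5·0.163) − 0.074 = 0.1535.
Option 2: r to a half-sibling = 0.25.
Option 2: r to a full niece or nephew = 0.25.
Option 2: Σ r·B − C = (2·0.25·0.485 + 1·0.25·0.0327) − 0.33 = -0.079325.
Option 1 has the higher net inclusive-fitness payoff.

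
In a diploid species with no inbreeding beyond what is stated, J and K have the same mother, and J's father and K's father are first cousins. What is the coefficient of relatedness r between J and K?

Independent pedigree routes through distinct common ancestors add.
J and K are related in two ways: half-sibs through their shared mother (r = 1/4) and second cousins through their fathers (r = 1/32).
r = 1/4 + 1/32 = 9/32 = 0.28125.

0.28125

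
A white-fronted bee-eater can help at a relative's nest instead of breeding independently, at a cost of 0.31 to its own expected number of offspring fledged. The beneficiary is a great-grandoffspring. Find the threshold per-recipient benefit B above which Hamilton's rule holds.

r to a great-grandoffspring = 1/8 (three parent–offspring links: r = (1/2)^3 = 1/8).
Hamilton's rule with n recipients of equal r: n·r·B > C, so B > C/(n·r) = 0.31/(1·0.125) = 2.48.

2.48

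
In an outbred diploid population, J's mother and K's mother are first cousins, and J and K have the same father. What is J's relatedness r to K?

Relatedness sums over independent paths through distinct common ancestors.
J and K are related in two ways: second cousins through their mothers (r = 1/32) and half-sibs through their shared father (r = 1/4).
r = 1/32 + 1/4 = 9/32 = 0.28125.

0.28125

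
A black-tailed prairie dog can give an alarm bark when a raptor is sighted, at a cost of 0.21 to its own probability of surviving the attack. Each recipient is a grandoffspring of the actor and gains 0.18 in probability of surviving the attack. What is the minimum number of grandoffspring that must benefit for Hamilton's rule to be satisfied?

5

r to a grandoffspring = 1/4 (two parent–offspring links: r = (1/2)^2 = 1/4).
Hamilton's rule: n·r·B > C  ⇒  n > C/(r·B) = 0.21/(0.25·0.18) = 4.667.
The smallest integer exceeding 4.667 is 5.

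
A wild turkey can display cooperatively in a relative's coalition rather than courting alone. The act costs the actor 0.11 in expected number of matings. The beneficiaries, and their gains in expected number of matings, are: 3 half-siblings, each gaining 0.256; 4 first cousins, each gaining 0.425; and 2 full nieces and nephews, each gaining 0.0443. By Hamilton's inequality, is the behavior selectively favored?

Hamilton's rule: the trait is favored when the sum of r·B over every recipient exceeds the actor's cost C.
r to a half-sibling = 1/4 (half-sibs share one parent — one path of length 2: r = (1/2)^2 = 1/4).
r to a first cousin = 1/8 (first cousins share one grandparent pair — two paths of length 4: r = 2·(1/2)^4 = 1/8).
r to a full niece or nephew = 1/4 (full aunt/uncle↔niece/nephew: two paths of length 3 through the shared grandparent pair: r = 2·(1/2)^3 = 1/4).
Summing one r·B term per recipient: 3·0.25·0.256 + 4·0.125·0.425 + 2·0.25·0.0443 = 0.42665.
0.42665 > 0.11: the indirect benefit exceeds the cost.

Yes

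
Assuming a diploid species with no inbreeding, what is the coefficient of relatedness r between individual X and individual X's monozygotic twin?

1

Each parent–offspring link contributes a factor of 1/2, and independent paths through distinct common ancestors add.
Monozygotic twins share every allele identical by descent: r = 1.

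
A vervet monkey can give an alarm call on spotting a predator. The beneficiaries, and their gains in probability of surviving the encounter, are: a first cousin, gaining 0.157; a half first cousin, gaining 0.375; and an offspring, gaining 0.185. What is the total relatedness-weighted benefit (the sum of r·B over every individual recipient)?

r to a first cousin = 1/8 (first cousins share one grandparent pair — two paths of length 4: r = 2·(1/2)^4 = 1/8).
r to a half first cousin = 0.0625 (half first cousins share one grandparent — one path of length 4: r = (1/2)^4 = 1/16).
r to an offspring = 0.5 (one parent–offspring link: r = (1/2)^1 = 1/2).
Summing one r·B term per recipient: 1·0.125·0.157 + 1·0.0625·0.375 + 1·0.5·0.185 = 0.1355625.

0.1355625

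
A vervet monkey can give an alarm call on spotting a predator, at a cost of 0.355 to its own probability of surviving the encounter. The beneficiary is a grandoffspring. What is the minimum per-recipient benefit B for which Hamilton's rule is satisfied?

r to a grandoffspring = 0.25 (two parent–offspring links: r = (1/2)^2 = 1/4).
Hamilton's rule with n recipients of equal r: n·r·B > C, so B > C/(n·r) = 0.355/(1·0.25) = 1.42.

1.42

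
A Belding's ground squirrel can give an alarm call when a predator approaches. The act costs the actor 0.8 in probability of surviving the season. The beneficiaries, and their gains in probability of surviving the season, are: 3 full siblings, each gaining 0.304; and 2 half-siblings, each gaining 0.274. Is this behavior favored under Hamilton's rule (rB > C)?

Hamilton's rule: the trait is favored when the sum of r·B over every recipient exceeds the actor's cost C.
r to a full sibling = 1/2 (full sibs share both parents — two paths of length 2: r = 2·(1/2)^2 = 1/2).
r to a half-sibling = 1/4 (half-sibs share one parent — one path of length 2: r = (1/2)^2 = 1/4).
Summing one r·B term per recipient: 3·0.5·0.304 + 2·0.25·0.274 = 0.593.
0.593 < 0.8: the indirect benefit is less than the cost.

No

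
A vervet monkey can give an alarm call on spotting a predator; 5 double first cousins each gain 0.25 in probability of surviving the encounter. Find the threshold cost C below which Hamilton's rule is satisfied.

0.3125

r to a double first cousin = 1/4 (double first cousins share both grandparent pairs — four paths of length 4: r = 4·(1/2)^4 = 1/4).
Hamilton's rule: n·r·B > C, so the trait is favored while C < n·r·B = 5·0.25·0.25 = 0.3125.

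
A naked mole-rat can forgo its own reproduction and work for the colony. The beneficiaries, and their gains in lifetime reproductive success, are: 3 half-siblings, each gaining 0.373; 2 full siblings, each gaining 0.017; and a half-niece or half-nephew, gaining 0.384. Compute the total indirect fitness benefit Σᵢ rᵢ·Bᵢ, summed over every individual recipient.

r to a half-sibling = 0.25 (half-sibs share one parent — one path of length 2: r = (1/2)^2 = 1/4).
r to a full sibling = 0.5 (full sibs share both parents — two paths of length 2: r = 2·(1/2)^2 = 1/2).
r to a half-niece or half-nephew = 1/8 (half-aunt/uncle↔niece/nephew: one path of length 3: r = (1/2)^3 = 1/8).
Summing one r·B term per recipient: 3·0.25·0.373 + 2·0.5·0.017 + 1·0.125·0.384 = 0.34475.

0.34475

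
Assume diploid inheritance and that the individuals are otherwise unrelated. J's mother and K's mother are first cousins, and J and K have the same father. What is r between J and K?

0.28125

Independent pedigree routes through distinct common ancestors add.
J and K are related in two ways: second cousins through their mothers (r = 1/32) and half-sibs through their shared father (r = 1/4).
r = 1/32 + 1/4 = 9/32 = 0.28125.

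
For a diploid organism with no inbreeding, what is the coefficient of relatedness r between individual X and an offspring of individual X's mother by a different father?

Each parent–offspring link contributes a factor of 1/2, and independent paths through distinct common ancestors add.
Half-sibs share one parent — one path of length 2: r = (1/2)^2 = 1/4.

0.25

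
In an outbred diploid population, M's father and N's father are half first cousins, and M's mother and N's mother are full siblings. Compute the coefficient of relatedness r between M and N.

0.140625

Independent pedigree routes through distinct common ancestors add.
M and N are related in two ways: half second cousins through their fathers (r = 1/64) and first cousins through their mothers (r = 1/8).
r = 1/64 + 1/8 = 9/64 = 0.140625.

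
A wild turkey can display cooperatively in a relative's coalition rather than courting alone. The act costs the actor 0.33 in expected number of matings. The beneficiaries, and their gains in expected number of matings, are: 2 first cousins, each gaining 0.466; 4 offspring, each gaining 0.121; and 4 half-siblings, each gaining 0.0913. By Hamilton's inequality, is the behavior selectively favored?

Yes

Hamilton's rule: the trait is favored when the sum of r·B over every recipient exceeds the actor's cost C.
r to a first cousin = 0.125 (first cousins share one grandparent pair — two paths of length 4: r = 2·(1/2)^4 = 1/8).
r to an offspring = 1/2 (one parent–offspring link: r = (1/2)^1 = 1/2).
r to a half-sibling = 1/4 (half-sibs share one parent — one path of length 2: r = (1/2)^2 = 1/4).
Summing one r·B term per recipient: 2·0.125·0.466 + 4·0.5·0.121 + 4·0.25·0.0913 = 0.4498.
0.4498 > 0.33: the indirect benefit exceeds the cost.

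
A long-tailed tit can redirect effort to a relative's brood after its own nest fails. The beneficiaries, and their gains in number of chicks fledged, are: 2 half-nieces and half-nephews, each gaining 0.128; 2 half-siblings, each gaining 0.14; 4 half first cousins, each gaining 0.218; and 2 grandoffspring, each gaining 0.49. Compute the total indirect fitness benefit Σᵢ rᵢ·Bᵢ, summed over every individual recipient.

0.4015

r to a half-niece or half-nephew = 1/8 (half-aunt/uncle↔niece/nephew: one path of length 3: r = (1/2)^3 = 1/8).
r to a half-sibling = 1/4 (half-sibs share one parent — one path of length 2: r = (1/2)^2 = 1/4).
r to a half first cousin = 0.0625 (half first cousins share one grandparent — one path of length 4: r = (1/2)^4 = 1/16).
r to a grandoffspring = 0.25 (two parent–offspring links: r = (1/2)^2 = 1/4).
Summing one r·B term per recipient: 2·0.125·0.128 + 2·0.25·0.14 + 4·0.0625·0.218 + 2·0.25·0.49 = 0.4015.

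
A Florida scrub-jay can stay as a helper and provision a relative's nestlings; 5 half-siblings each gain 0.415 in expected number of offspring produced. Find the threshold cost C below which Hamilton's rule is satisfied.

0.51875

r to a half-sibling = 1/4 (half-sibs share one parent — one path of length 2: r = (1/2)^2 = 1/4).
Hamilton's rule: n·r·B > C, so the trait is favored while C < n·r·B = 5·0.25·0.415 = 0.51875.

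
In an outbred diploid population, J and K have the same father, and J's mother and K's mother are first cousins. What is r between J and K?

Wright's path rule: contributions from independent ancestry routes add.
J and K are related in two ways: half-sibs through their shared father (r = 1/4) and second cousins through their mothers (r = 1/32).
r = 1/4 + 1/32 = 9/32 = 0.28125.

0.28125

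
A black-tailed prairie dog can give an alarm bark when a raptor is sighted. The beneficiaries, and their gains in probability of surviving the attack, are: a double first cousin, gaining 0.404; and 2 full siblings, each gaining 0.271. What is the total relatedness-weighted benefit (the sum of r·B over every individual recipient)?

0.372

r to a double first cousin = 1/4 (double first cousins share both grandparent pairs — four paths of length 4: r = 4·(1/2)^4 = 1/4).
r to a full sibling = 1/2 (full sibs share both parents — two paths of length 2: r = 2·(1/2)^2 = 1/2).
Summing one r·B term per recipient: 1·0.25·0.404 + 2·0.5·0.271 = 0.372.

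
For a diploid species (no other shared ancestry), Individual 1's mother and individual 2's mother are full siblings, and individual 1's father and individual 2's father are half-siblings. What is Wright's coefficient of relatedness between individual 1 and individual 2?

Wright's path rule: contributions from independent ancestry routes add.
Individual 1 and individual 2 are related in two ways: first cousins through their mothers (r = 1/8) and half first cousins through their fathers (r = 1/16).
r = 1/8 + 1/16 = 3/16 = 0.1875.

0.1875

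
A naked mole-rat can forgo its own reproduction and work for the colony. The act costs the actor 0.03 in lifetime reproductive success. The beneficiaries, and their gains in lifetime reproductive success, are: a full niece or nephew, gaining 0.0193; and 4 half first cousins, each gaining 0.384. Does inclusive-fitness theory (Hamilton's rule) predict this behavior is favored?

Yes

Hamilton's rule: the trait is favored when the sum of r·B over every recipient exceeds the actor's cost C.
r to a full niece or nephew = 1/4 (full aunt/uncle↔niece/nephew: two paths of length 3 through the shared grandparent pair: r = 2·(1/2)^3 = 1/4).
r to a half first cousin = 1/16 (half first cousins share one grandparent — one path of length 4: r = (1/2)^4 = 1/16).
Summing one r·B term per recipient: 1·0.25·0.0193 + 4·0.0625·0.384 = 0.100825.
0.100825 > 0.03: the indirect benefit exceeds the cost.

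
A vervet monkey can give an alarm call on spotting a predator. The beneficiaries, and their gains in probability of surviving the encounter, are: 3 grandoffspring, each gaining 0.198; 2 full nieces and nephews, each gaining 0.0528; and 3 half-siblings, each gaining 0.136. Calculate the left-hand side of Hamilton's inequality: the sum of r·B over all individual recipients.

r to a grandoffspring = 0.25 (two parent–offspring links: r = (1/2)^2 = 1/4).
r to a full niece or nephew = 0.25 (full aunt/uncle↔niece/nephew: two paths of length 3 through the shared grandparent pair: r = 2·(1/2)^3 = 1/4).
r to a half-sibling = 0.25 (half-sibs share one parent — one path of length 2: r = (1/2)^2 = 1/4).
Summing one r·B term per recipient: 3·0.25·0.198 + 2·0.25·0.0528 + 3·0.25·0.136 = 0.2769.

0.2769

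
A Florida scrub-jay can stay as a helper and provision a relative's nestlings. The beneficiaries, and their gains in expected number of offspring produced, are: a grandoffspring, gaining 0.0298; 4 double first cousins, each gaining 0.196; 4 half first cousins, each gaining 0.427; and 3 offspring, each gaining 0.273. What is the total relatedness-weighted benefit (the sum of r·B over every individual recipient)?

0.7197

r to a grandoffspring = 0.25 (two parent–offspring links: r = (1/2)^2 = 1/4).
r to a double first cousin = 0.25 (double first cousins share both grandparent pairs — four paths of length 4: r = 4·(1/2)^4 = 1/4).
r to a half first cousin = 0.0625 (half first cousins share one grandparent — one path of length 4: r = (1/2)^4 = 1/16).
r to an offspring = 1/2 (one parent–offspring link: r = (1/2)^1 = 1/2).
Summing one r·B term per recipient: 1·0.25·0.0298 + 4·0.25·0.196 + 4·0.0625·0.427 + 3·0.5·0.273 = 0.7197.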